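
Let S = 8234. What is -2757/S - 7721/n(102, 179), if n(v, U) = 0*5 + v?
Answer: -15963982/209967 ≈ -76.031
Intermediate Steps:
n(v, U) = v (n(v, U) = 0 + v = v)
-2757/S - 7721/n(102, 179) = -2757/8234 - 7721/102 = -15963982/209967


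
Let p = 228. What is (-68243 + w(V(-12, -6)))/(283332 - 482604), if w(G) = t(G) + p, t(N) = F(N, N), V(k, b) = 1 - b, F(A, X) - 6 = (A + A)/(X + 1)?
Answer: 272029/797088 ≈ 0.34128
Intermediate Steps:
F(A, X) = 6 + 2*A/(1 + X) (F(A, X) = 6 + (A + A)/(X + 1) = 6 + (2*A)/(1 + X) = 6 + 2*A/(1 + X))
t(N) = 2*(3 + 4*N)/(1 + N) (t(N) = 2*(3 + N + 3*N)/(1 + N) = 2*(3 + 4*N)/(1 + N))
w(G) = 228 + 2*(3 + 4*G)/(1 + G) (w(G) = 2*(3 + 4*G)/(1 + G) + 228 = 228 + 2*(3 + 4*G)/(1 + G))
(-68243 + w(V(-12, -6)))/(283332 - 482604) = (-68243 + 2*(117 + 118*(1 - 1*(-6)))/(1 + (1 - 1*(-6))))/(283332 - 482604) = (-68243 + 2*(117 + 118*(1 + 6))/(1 + (1 + 6)))/(-199272) = (-68243 + 2*(117 + 118*7)/(1 + 7))*(-1/199272) = (-68243 + 2*(117 + 826)/8)*(-1/199272) = (-68243 + 2*(1/8)*943)*(-1/199272) = (-68243 + 943/4)*(-1/199272) = -272029/4*(-1/199272) = 272029/797088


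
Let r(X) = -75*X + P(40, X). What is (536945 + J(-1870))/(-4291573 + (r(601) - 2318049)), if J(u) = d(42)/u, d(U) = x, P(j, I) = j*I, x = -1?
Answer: -334695717/4133109530 ≈ -0.080979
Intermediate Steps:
P(j, I) = I*j
d(U) = -1
J(u) = -1/u
r(X) = -35*X (r(X) = -75*X + X*40 = -75*X + 40*X = -35*X)
(536945 + J(-1870))/(-4291573 + (r(601) - 2318049)) = (536945 - 1/(-1870))/(-4291573 + (-35*601 - 2318049)) = (536945 - 1*(-1/1870))/(-4291573 + (-21035 - 2318049)) = (536945 + 1/1870)/(-4291573 - 2339084) = (1004087151/1870)/(-6630657) = (1004087151/1870)*(-1/6630657) = -334695717/4133109530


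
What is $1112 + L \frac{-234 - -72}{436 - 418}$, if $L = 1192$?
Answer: $-9616$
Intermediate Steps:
$1112 + L \frac{-234 - -72}{436 - 418} = 1112 + 1192 \frac{-234 - -72}{436 - 418} = 1112 + 1192 \frac{-234 + 72}{18} = 1112 + 1192 \left(\left(-162\right) \frac{1}{18}\right) = 1112 + 1192 \left(-9\right) = 1112 - 10728 = -9616$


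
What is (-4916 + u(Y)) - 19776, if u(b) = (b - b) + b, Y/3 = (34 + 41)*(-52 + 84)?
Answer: -17492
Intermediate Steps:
Y = 7200 (Y = 3*((34 + 41)*(-52 + 84)) = 3*(75*32) = 3*2400 = 7200)
u(b) = b (u(b) = 0 + b = b)
(-4916 + u(Y)) - 19776 = (-4916 + 7200) - 19776 = 2284 - 19776 = -17492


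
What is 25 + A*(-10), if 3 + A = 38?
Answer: -325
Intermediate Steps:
A = 35 (A = -3 + 38 = 35)
25 + A*(-10) = 25 + 35*(-10) = 25 - 350 = -325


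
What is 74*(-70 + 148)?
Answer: 5772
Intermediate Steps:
74*(-70 + 148) = 74*78 = 5772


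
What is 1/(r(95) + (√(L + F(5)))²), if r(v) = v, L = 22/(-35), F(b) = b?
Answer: 35/3478 ≈ 0.010063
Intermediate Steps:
L = -22/35 (L = 22*(-1/35) = -22/35 ≈ -0.62857)
1/(r(95) + (√(L + F(5)))²) = 1/(95 + (√(-22/35 + 5))²) = 1/(95 + (√(153/35))²) = 1/(95 + (3*√595/35)²) = 1/(95 + 153/35) = 1/(3478/35) = 35/3478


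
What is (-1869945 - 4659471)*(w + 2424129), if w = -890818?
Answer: -10011625376376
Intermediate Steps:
(-1869945 - 4659471)*(w + 2424129) = (-1869945 - 4659471)*(-890818 + 2424129) = -6529416*1533311 = -10011625376376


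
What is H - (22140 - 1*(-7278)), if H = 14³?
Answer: -26674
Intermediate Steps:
H = 2744
H - (22140 - 1*(-7278)) = 2744 - (22140 - 1*(-7278)) = 2744 - (22140 + 7278) = 2744 - 1*29418 = 2744 - 29418 = -26674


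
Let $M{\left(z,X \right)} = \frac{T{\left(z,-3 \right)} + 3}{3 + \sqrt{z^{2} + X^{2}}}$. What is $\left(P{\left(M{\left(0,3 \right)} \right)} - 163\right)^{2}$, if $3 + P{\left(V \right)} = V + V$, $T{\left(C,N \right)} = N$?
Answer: $27556$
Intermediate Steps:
$M{\left(z,X \right)} = 0$ ($M{\left(z,X \right)} = \frac{-3 + 3}{3 + \sqrt{z^{2} + X^{2}}} = \frac{0}{3 + \sqrt{X^{2} + z^{2}}} = 0$)
$P{\left(V \right)} = -3 + 2 V$ ($P{\left(V \right)} = -3 + \left(V + V\right) = -3 + 2 V$)
$\left(P{\left(M{\left(0,3 \right)} \right)} - 163\right)^{2} = \left(\left(-3 + 2 \cdot 0\right) - 163\right)^{2} = \left(\left(-3 + 0\right) - 163\right)^{2} = \left(-3 - 163\right)^{2} = \left(-166\right)^{2} = 27556$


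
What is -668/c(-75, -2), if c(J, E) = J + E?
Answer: 668/77 ≈ 8.6753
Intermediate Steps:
c(J, E) = E + J
-668/c(-75, -2) = -668/(-2 - 75) = -668/(-77) = -668*(-1/77) = 668/77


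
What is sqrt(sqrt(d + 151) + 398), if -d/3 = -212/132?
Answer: sqrt(48158 + 11*sqrt(18854))/11 ≈ 20.260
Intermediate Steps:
d = 53/11 (d = -(-636)/132 = -3*(-53/33) = 53/11 ≈ 4.8182)
sqrt(sqrt(d + 151) + 398) = sqrt(sqrt(53/11 + 151) + 398) = sqrt(sqrt(1714/11) + 398) = sqrt(sqrt(18854)/11 + 398) = sqrt(398 + sqrt(18854)/11)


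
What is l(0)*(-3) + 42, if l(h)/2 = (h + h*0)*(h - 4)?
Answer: 42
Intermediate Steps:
l(h) = 2*h*(-4 + h) (l(h) = 2*((h + h*0)*(h - 4)) = 2*((h + 0)*(-4 + h)) = 2*(h*(-4 + h)) = 2*h*(-4 + h))
l(0)*(-3) + 42 = (2*0*(-4 + 0))*(-3) + 42 = (2*0*(-4))*(-3) + 42 = 0*(-3) + 42 = 0 + 42 = 42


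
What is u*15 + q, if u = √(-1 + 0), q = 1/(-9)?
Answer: -⅑ + 15*I ≈ -0.11111 + 15.0*I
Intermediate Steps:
q = -⅑ ≈ -0.11111
u = I (u = √(-1) = I ≈ 1.0*I)
u*15 + q = I*15 - ⅑ = 15*I - ⅑ = -⅑ + 15*I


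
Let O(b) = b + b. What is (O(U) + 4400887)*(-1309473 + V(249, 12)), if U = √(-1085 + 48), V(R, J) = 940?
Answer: -5758705868771 - 2617066*I*√1037 ≈ -5.7587e+12 - 8.4276e+7*I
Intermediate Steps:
U = I*√1037 (U = √(-1037) = I*√1037 ≈ 32.203*I)
O(b) = 2*b
(O(U) + 4400887)*(-1309473 + V(249, 12)) = (2*(I*√1037) + 4400887)*(-1309473 + 940) = (2*I*√1037 + 4400887)*(-1308533) = (4400887 + 2*I*√1037)*(-1308533) = -5758705868771 - 2617066*I*√1037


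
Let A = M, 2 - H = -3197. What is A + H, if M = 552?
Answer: 3751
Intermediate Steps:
H = 3199 (H = 2 - 1*(-3197) = 2 + 3197 = 3199)
A = 552
A + H = 552 + 3199 = 3751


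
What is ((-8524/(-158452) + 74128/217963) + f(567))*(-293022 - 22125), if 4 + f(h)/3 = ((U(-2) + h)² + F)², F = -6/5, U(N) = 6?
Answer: -3142767292433845586709376362/30836315425 ≈ -1.0192e+17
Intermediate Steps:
F = -6/5 (F = -6*⅕ = -6/5 ≈ -1.2000)
f(h) = -12 + 3*(-6/5 + (6 + h)²)² (f(h) = -12 + 3*((6 + h)² - 6/5)² = -12 + 3*(-6/5 + (6 + h)²)²)
((-8524/(-158452) + 74128/217963) + f(567))*(-293022 - 22125) = ((-8524/(-158452) + 74128/217963) + (-12 + 3*(-6 + 5*(6 + 567)²)²/25))*(-293022 - 22125) = ((-8524*(-1/158452) + 74128*(1/217963)) + (-12 + 3*(-6 + 5*573²)²/25))*(-315147) = ((2131/39613 + 74128/217963) + (-12 + 3*(-6 + 5*328329)²/25))*(-315147) = (3400911617/8634168319 + (-12 + 3*(-6 + 1641645)²/25))*(-315147) = (3400911617/8634168319 + (-12 + (3/25)*1641639²))*(-315147) = (3400911617/8634168319 + (-12 + (3/25)*2694978606321))*(-315147) = (3400911617/8634168319 + (-12 + 8084935818963/25))*(-315147) = (3400911617/8634168319 + 8084935818663/25)*(-315147) = (69806696706733426327922/215854207975)*(-315147) = -3142767292433845586709376362/30836315425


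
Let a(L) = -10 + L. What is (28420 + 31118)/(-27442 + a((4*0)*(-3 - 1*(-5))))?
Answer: -29769/13726 ≈ -2.1688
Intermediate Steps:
(28420 + 31118)/(-27442 + a((4*0)*(-3 - 1*(-5)))) = (28420 + 31118)/(-27442 + (-10 + (4*0)*(-3 - 1*(-5)))) = 59538/(-27442 + (-10 + 0*(-3 + 5))) = 59538/(-27442 + (-10 + 0*2)) = 59538/(-27442 + (-10 + 0)) = 59538/(-27442 - 10) = 59538/(-27452) = 59538*(-1/27452) = -29769/13726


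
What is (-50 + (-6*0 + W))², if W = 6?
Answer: 1936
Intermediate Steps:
(-50 + (-6*0 + W))² = (-50 + (-6*0 + 6))² = (-50 + (0 + 6))² = (-50 + 6)² = (-44)² = 1936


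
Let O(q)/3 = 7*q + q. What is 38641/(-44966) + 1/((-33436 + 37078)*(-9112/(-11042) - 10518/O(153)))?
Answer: -161631833331739/188059273248842 ≈ -0.85947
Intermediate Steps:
O(q) = 24*q (O(q) = 3*(7*q + q) = 3*(8*q) = 24*q)
38641/(-44966) + 1/((-33436 + 37078)*(-9112/(-11042) - 10518/O(153))) = 38641/(-44966) + 1/((-33436 + 37078)*(-9112/(-11042) - 10518/(24*153))) = 38641*(-1/44966) + 1/(3642*(-9112*(-1/11042) - 10518/3672)) = -38641/44966 + 1/(3642*(4556/5521 - 10518*1/3672)) = -38641/44966 + 1/(3642*(4556/5521 - 1753/612)) = -38641/44966 + 1/(3642*(-6890041/3378852)) = -38641/44966 + (1/3642)*(-3378852/6890041) = -38641/44966 - 563142/4182254887 = -161631833331739/188059273248842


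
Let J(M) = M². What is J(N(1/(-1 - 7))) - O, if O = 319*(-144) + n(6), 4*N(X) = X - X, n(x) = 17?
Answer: 45919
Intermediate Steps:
N(X) = 0 (N(X) = (X - X)/4 = (¼)*0 = 0)
O = -45919 (O = 319*(-144) + 17 = -45936 + 17 = -45919)
J(N(1/(-1 - 7))) - O = 0² - 1*(-45919) = 0 + 45919 = 45919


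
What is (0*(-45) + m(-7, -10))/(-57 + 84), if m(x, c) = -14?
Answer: -14/27 ≈ -0.51852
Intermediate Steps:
(0*(-45) + m(-7, -10))/(-57 + 84) = (0*(-45) - 14)/(-57 + 84) = (0 - 14)/27 = -14*1/27 = -14/27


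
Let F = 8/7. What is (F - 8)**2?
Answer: 2304/49 ≈ 47.020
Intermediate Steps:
F = 8/7 (F = 8*(1/7) = 8/7 ≈ 1.1429)
(F - 8)**2 = (8/7 - 8)**2 = (-48/7)**2 = 2304/49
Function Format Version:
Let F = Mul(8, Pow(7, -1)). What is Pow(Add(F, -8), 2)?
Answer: Rational(2304, 49) ≈ 47.020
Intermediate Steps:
F = Rational(8, 7) (F = Mul(8, Rational(1, 7)) = Rational(8, 7) ≈ 1.1429)
Pow(Add(F, -8), 2) = Pow(Add(Rational(8, 7), -8), 2) = Pow(Rational(-48, 7), 2) = Rational(2304, 49)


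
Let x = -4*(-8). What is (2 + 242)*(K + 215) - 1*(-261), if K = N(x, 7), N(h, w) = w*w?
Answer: 64677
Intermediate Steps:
x = 32
N(h, w) = w²
K = 49 (K = 7² = 49)
(2 + 242)*(K + 215) - 1*(-261) = (2 + 242)*(49 + 215) - 1*(-261) = 244*264 + 261 = 64416 + 261 = 64677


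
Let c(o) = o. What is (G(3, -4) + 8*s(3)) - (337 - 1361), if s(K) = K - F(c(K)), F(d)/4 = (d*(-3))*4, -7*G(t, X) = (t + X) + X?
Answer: 15405/7 ≈ 2200.7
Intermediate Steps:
G(t, X) = -2*X/7 - t/7 (G(t, X) = -((t + X) + X)/7 = -((X + t) + X)/7 = -(t + 2*X)/7 = -2*X/7 - t/7)
F(d) = -48*d (F(d) = 4*((d*(-3))*4) = 4*(-3*d*4) = 4*(-12*d) = -48*d)
s(K) = 49*K (s(K) = K - (-48)*K = K + 48*K = 49*K)
(G(3, -4) + 8*s(3)) - (337 - 1361) = ((-2/7*(-4) - ⅐*3) + 8*(49*3)) - (337 - 1361) = ((8/7 - 3/7) + 8*147) - 1*(-1024) = (5/7 + 1176) + 1024 = 8237/7 + 1024 = 15405/7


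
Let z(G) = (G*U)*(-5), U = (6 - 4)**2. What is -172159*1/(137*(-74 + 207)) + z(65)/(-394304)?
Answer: -892885461/94534384 ≈ -9.4451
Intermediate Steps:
U = 4 (U = 2**2 = 4)
z(G) = -20*G (z(G) = (G*4)*(-5) = (4*G)*(-5) = -20*G)
-172159*1/(137*(-74 + 207)) + z(65)/(-394304) = -172159*1/(137*(-74 + 207)) - 20*65/(-394304) = -172159/(137*133) - 1300*(-1/394304) = -172159/18221 + 325/98576 = -172159*1/18221 + 325/98576 = -9061/959 + 325/98576 = -892885461/94534384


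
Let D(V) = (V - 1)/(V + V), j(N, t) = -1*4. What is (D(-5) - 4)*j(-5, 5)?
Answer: 68/5 ≈ 13.600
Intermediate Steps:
j(N, t) = -4
D(V) = (-1 + V)/(2*V) (D(V) = (-1 + V)/((2*V)) = (-1 + V)*(1/(2*V)) = (-1 + V)/(2*V))
(D(-5) - 4)*j(-5, 5) = ((½)*(-1 - 5)/(-5) - 4)*(-4) = ((½)*(-⅕)*(-6) - 4)*(-4) = (⅗ - 4)*(-4) = -17/5*(-4) = 68/5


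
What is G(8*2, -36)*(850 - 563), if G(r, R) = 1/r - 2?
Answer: -8897/16 ≈ -556.06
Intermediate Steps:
G(r, R) = -2 + 1/r
G(8*2, -36)*(850 - 563) = (-2 + 1/(8*2))*(850 - 563) = (-2 + 1/16)*287 = -31/16*287 = -8897/16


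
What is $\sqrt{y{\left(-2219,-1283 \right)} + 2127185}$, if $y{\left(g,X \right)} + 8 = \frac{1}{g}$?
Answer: $\frac{\sqrt{10474136585878}}{2219} \approx 1458.5$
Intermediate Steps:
$y{\left(g,X \right)} = -8 + \frac{1}{g}$
$\sqrt{y{\left(-2219,-1283 \right)} + 2127185} = \sqrt{\left(-8 + \frac{1}{-2219}\right) + 2127185} = \sqrt{\left(-8 - \frac{1}{2219}\right) + 2127185} = \sqrt{- \frac{17753}{2219} + 2127185} = \sqrt{\frac{4720205762}{2219}} = \frac{\sqrt{10474136585878}}{2219}$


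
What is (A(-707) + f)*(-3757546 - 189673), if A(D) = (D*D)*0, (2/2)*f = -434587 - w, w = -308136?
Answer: 499129789769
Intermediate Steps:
f = -126451 (f = -434587 - 1*(-308136) = -434587 + 308136 = -126451)
A(D) = 0 (A(D) = D²*0 = 0)
(A(-707) + f)*(-3757546 - 189673) = (0 - 126451)*(-3757546 - 189673) = -126451*(-3947219) = 499129789769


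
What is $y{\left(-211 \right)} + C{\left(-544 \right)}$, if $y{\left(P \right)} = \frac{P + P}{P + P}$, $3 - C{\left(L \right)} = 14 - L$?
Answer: $-554$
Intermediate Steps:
$C{\left(L \right)} = -11 + L$ ($C{\left(L \right)} = 3 - \left(14 - L\right) = 3 + \left(-14 + L\right) = -11 + L$)
$y{\left(P \right)} = 1$ ($y{\left(P \right)} = \frac{2 P}{2 P} = 2 P \frac{1}{2 P} = 1$)
$y{\left(-211 \right)} + C{\left(-544 \right)} = 1 - 555 = -554$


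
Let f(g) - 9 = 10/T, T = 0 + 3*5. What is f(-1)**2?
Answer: 841/9 ≈ 93.444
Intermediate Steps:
T = 15 (T = 0 + 15 = 15)
f(g) = 29/3 (f(g) = 9 + 10/15 = 9 + 10*(1/15) = 9 + 2/3 = 29/3)
f(-1)**2 = (29/3)**2 = 841/9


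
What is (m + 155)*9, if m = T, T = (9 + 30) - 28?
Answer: 1494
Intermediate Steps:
T = 11 (T = 39 - 28 = 11)
m = 11
(m + 155)*9 = (11 + 155)*9 = 166*9 = 1494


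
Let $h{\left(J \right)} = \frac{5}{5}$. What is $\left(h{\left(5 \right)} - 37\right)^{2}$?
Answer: $1296$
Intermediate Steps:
$h{\left(J \right)} = 1$ ($h{\left(J \right)} = 5 \cdot \frac{1}{5} = 1$)
$\left(h{\left(5 \right)} - 37\right)^{2} = \left(1 - 37\right)^{2} = \left(-36\right)^{2} = 1296$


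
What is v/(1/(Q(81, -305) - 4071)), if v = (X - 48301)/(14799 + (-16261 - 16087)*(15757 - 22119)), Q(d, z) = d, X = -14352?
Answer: 7142442/5880365 ≈ 1.2146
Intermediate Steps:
v = -62653/205812775 (v = (-14352 - 48301)/(14799 + (-16261 - 16087)*(15757 - 22119)) = -62653/(14799 - 32348*(-6362)) = -62653/(14799 + 205797976) = -62653/205812775 ≈ -0.00030442)
v/(1/(Q(81, -305) - 4071)) = -62653/(205812775*(1/(81 - 4071))) = -62653/(205812775*(1/(-3990))) = -62653/(205812775*(-1/3990)) = -62653/205812775*(-3990) = 7142442/5880365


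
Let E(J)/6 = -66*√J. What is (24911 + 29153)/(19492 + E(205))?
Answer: 1496897/494021 + 30411*√205/494021 ≈ 3.9114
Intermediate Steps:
E(J) = -396*√J (E(J) = 6*(-66*√J) = -396*√J)
(24911 + 29153)/(19492 + E(205)) = (24911 + 29153)/(19492 - 396*√205) = 54064/(19492 - 396*√205)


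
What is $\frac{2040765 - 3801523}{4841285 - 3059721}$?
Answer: $- \frac{880379}{890782} \approx -0.98832$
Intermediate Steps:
$\frac{2040765 - 3801523}{4841285 - 3059721} = - \frac{1760758}{1781564} = \left(-1760758\right) \frac{1}{1781564} = - \frac{880379}{890782}$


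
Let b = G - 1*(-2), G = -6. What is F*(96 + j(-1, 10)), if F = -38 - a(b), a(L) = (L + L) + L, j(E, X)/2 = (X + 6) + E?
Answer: -3276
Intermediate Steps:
j(E, X) = 12 + 2*E + 2*X (j(E, X) = 2*((X + 6) + E) = 2*((6 + X) + E) = 2*(6 + E + X) = 12 + 2*E + 2*X)
b = -4 (b = -6 - 1*(-2) = -6 + 2 = -4)
a(L) = 3*L (a(L) = 2*L + L = 3*L)
F = -26 (F = -38 - 3*(-4) = -38 - 1*(-12) = -38 + 12 = -26)
F*(96 + j(-1, 10)) = -26*(96 + (12 + 2*(-1) + 2*10)) = -26*(96 + (12 - 2 + 20)) = -26*(96 + 30) = -26*126 = -3276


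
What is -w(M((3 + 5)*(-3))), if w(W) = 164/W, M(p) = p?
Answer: 41/6 ≈ 6.8333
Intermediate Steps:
-w(M((3 + 5)*(-3))) = -164/((3 + 5)*(-3)) = -164/(8*(-3)) = -164/(-24) = -164*(-1)/24 = -1*(-41/6) = 41/6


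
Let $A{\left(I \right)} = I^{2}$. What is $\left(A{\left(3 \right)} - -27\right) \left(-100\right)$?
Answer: $-3600$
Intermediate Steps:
$\left(A{\left(3 \right)} - -27\right) \left(-100\right) = \left(3^{2} - -27\right) \left(-100\right) = \left(9 + 27\right) \left(-100\right) = 36 \left(-100\right) = -3600$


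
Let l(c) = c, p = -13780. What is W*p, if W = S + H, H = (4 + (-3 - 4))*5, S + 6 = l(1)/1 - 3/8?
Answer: 561535/2 ≈ 2.8077e+5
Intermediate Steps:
S = -43/8 (S = -6 + (1/1 - 3/8) = -6 + (1*1 - 3*1/8) = -6 + (1 - 3/8) = -6 + 5/8 = -43/8 ≈ -5.3750)
H = -15 (H = (4 - 7)*5 = -3*5 = -15)
W = -163/8 (W = -43/8 - 15 = -163/8 ≈ -20.375)
W*p = -163/8*(-13780) = 561535/2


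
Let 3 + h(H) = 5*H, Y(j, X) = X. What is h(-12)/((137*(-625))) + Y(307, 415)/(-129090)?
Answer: -5480341/2210666250 ≈ -0.0024790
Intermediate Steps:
h(H) = -3 + 5*H
h(-12)/((137*(-625))) + Y(307, 415)/(-129090) = (-3 + 5*(-12))/((137*(-625))) + 415/(-129090) = (-3 - 60)/(-85625) + 415*(-1/129090) = -63*(-1/85625) - 83/25818 = 63/85625 - 83/25818 = -5480341/2210666250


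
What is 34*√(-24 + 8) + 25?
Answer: 25 + 136*I ≈ 25.0 + 136.0*I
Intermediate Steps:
34*√(-24 + 8) + 25 = 34*√(-16) + 25 = 34*(4*I) + 25 = 136*I + 25 = 25 + 136*I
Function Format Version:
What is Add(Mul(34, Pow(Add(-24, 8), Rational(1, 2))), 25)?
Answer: Add(25, Mul(136, I)) ≈ Add(25.000, Mul(136.00, I))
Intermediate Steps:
Add(Mul(34, Pow(Add(-24, 8), Rational(1, 2))), 25) = Add(Mul(34, Pow(-16, Rational(1, 2))), 25) = Add(Mul(34, Mul(4, I)), 25) = Add(Mul(136, I), 25) = Add(25, Mul(136, I))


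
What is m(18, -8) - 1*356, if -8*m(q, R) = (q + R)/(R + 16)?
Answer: -11397/32 ≈ -356.16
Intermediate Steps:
m(q, R) = -(R + q)/(8*(16 + R)) (m(q, R) = -(q + R)/(8*(R + 16)) = -(R + q)/(8*(16 + R)))
m(18, -8) - 1*356 = (-1*(-8) - 1*18)/(8*(16 - 8)) - 1*356 = (⅛)*(8 - 18)/8 - 356 = (⅛)*(⅛)*(-10) - 356 = -5/32 - 356 = -11397/32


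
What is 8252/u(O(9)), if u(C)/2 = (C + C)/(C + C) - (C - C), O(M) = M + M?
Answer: 4126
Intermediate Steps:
O(M) = 2*M
u(C) = 2 (u(C) = 2*((C + C)/(C + C) - (C - C)) = 2*((2*C)/((2*C)) - 1*0) = 2*((2*C)*(1/(2*C)) + 0) = 2*(1 + 0) = 2*1 = 2)
8252/u(O(9)) = 8252/2 = 8252*(1/2) = 4126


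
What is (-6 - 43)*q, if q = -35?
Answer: 1715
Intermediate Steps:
(-6 - 43)*q = (-6 - 43)*(-35) = -49*(-35) = 1715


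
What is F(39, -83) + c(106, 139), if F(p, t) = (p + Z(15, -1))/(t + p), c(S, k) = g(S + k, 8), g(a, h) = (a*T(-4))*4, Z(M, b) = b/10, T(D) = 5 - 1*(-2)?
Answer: 3018011/440 ≈ 6859.1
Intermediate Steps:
T(D) = 7 (T(D) = 5 + 2 = 7)
Z(M, b) = b/10 (Z(M, b) = b*(⅒) = b/10)
g(a, h) = 28*a (g(a, h) = (a*7)*4 = (7*a)*4 = 28*a)
c(S, k) = 28*S + 28*k (c(S, k) = 28*(S + k) = 28*S + 28*k)
F(p, t) = (-⅒ + p)/(p + t) (F(p, t) = (p + (⅒)*(-1))/(t + p) = (p - ⅒)/(p + t) = (-⅒ + p)/(p + t))
F(39, -83) + c(106, 139) = (-⅒ + 39)/(39 - 83) + (28*106 + 28*139) = (389/10)/(-44) + (2968 + 3892) = -1/44*389/10 + 6860 = -389/440 + 6860 = 3018011/440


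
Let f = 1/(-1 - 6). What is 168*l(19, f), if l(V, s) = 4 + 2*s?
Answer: 624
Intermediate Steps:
f = -⅐ (f = 1/(-7) = 1*(-⅐) = -⅐ ≈ -0.14286)
168*l(19, f) = 168*(4 + 2*(-⅐)) = 168*(4 - 2/7) = 168*(26/7) = 624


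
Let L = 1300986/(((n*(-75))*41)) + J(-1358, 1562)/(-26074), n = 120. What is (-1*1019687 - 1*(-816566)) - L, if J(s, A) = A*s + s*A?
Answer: -54328356021251/267258500 ≈ -2.0328e+5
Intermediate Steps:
J(s, A) = 2*A*s (J(s, A) = A*s + A*s = 2*A*s)
L = 42542242751/267258500 (L = 1300986/(((120*(-75))*41)) + (2*1562*(-1358))/(-26074) = 1300986/((-9000*41)) - 4242392*(-1/26074) = 1300986/(-369000) + 2121196/13037 = 1300986*(-1/369000) + 2121196/13037 = -72277/20500 + 2121196/13037 = 42542242751/267258500 ≈ 159.18)
(-1*1019687 - 1*(-816566)) - L = (-1*1019687 - 1*(-816566)) - 1*42542242751/267258500 = (-1019687 + 816566) - 42542242751/267258500 = -203121 - 42542242751/267258500 = -54328356021251/267258500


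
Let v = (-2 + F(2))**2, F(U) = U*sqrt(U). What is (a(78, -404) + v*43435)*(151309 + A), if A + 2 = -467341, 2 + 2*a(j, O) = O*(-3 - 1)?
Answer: -164978280918 + 109815494320*sqrt(2) ≈ -9.6757e+9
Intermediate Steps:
F(U) = U**(3/2)
a(j, O) = -1 - 2*O (a(j, O) = -1 + (O*(-3 - 1))/2 = -1 + (O*(-4))/2 = -1 + (-4*O)/2 = -1 - 2*O)
v = (-2 + 2*sqrt(2))**2 (v = (-2 + 2**(3/2))**2 = (-2 + 2*sqrt(2))**2 ≈ 0.68629)
A = -467343 (A = -2 - 467341 = -467343)
(a(78, -404) + v*43435)*(151309 + A) = ((-1 - 2*(-404)) + (12 - 8*sqrt(2))*43435)*(151309 - 467343) = ((-1 + 808) + (521220 - 347480*sqrt(2)))*(-316034) = (807 + (521220 - 347480*sqrt(2)))*(-316034) = (522027 - 347480*sqrt(2))*(-316034) = -164978280918 + 109815494320*sqrt(2)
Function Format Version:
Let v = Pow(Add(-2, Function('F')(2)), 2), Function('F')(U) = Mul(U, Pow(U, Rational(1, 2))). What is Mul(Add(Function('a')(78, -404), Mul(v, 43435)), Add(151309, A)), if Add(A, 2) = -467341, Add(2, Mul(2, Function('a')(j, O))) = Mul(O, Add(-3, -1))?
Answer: Add(-164978280918, Mul(109815494320, Pow(2, Rational(1, 2)))) ≈ -9.6757e+9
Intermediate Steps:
Function('F')(U) = Pow(U, Rational(3, 2))
Function('a')(j, O) = Add(-1, Mul(-2, O)) (Function('a')(j, O) = Add(-1, Mul(Rational(1, 2), Mul(O, Add(-3, -1)))) = Add(-1, Mul(Rational(1, 2), Mul(O, -4))) = Add(-1, Mul(Rational(1, 2), Mul(-4, O))) = Add(-1, Mul(-2, O)))
v = Pow(Add(-2, Mul(2, Pow(2, Rational(1, 2)))), 2) (v = Pow(Add(-2, Pow(2, Rational(3, 2))), 2) = Pow(Add(-2, Mul(2, Pow(2, Rational(1, 2)))), 2) ≈ 0.68629)
A = -467343 (A = Add(-2, -467341) = -467343)
Mul(Add(Function('a')(78, -404), Mul(v, 43435)), Add(151309, A)) = Mul(Add(Add(-1, Mul(-2, -404)), Mul(Add(12, Mul(-8, Pow(2, Rational(1, 2)))), 43435)), Add(151309, -467343)) = Mul(Add(Add(-1, 808), Add(521220, Mul(-347480, Pow(2, Rational(1, 2))))), -316034) = Mul(Add(807, Add(521220, Mul(-347480, Pow(2, Rational(1, 2))))), -316034) = Mul(Add(522027, Mul(-347480, Pow(2, Rational(1, 2)))), -316034) = Add(-164978280918, Mul(109815494320, Pow(2, Rational(1, 2))))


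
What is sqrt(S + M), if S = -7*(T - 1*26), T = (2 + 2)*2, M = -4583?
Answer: I*sqrt(4457) ≈ 66.761*I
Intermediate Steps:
T = 8 (T = 4*2 = 8)
S = 126 (S = -7*(8 - 1*26) = -7*(8 - 26) = -7*(-18) = 126)
sqrt(S + M) = sqrt(126 - 4583) = sqrt(-4457) = I*sqrt(4457)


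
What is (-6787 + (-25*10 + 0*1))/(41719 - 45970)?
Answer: 7037/4251 ≈ 1.6554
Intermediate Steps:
(-6787 + (-25*10 + 0*1))/(41719 - 45970) = (-6787 + (-250 + 0))/(-4251) = (-6787 - 250)*(-1/4251) = -7037*(-1/4251) = 7037/4251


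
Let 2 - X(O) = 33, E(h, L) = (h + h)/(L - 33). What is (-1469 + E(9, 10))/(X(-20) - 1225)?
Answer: 33805/28888 ≈ 1.1702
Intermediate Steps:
E(h, L) = 2*h/(-33 + L) (E(h, L) = (2*h)/(-33 + L) = 2*h/(-33 + L))
X(O) = -31 (X(O) = 2 - 1*33 = 2 - 33 = -31)
(-1469 + E(9, 10))/(X(-20) - 1225) = (-1469 + 2*9/(-33 + 10))/(-31 - 1225) = (-1469 + 2*9/(-23))/(-1256) = -(-1469 + 2*9*(-1/23))/1256 = -(-1469 - 18/23)/1256 = -1/1256*(-33805/23) = 33805/28888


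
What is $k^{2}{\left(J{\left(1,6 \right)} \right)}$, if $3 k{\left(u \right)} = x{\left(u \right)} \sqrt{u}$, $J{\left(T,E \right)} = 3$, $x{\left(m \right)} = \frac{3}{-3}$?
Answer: $\frac{1}{3} \approx 0.33333$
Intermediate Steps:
$x{\left(m \right)} = -1$ ($x{\left(m \right)} = 3 \left(- \frac{1}{3}\right) = -1$)
$k{\left(u \right)} = - \frac{\sqrt{u}}{3}$ ($k{\left(u \right)} = \frac{\left(-1\right) \sqrt{u}}{3} = - \frac{\sqrt{u}}{3}$)
$k^{2}{\left(J{\left(1,6 \right)} \right)} = \left(- \frac{\sqrt{3}}{3}\right)^{2} = \frac{1}{3}$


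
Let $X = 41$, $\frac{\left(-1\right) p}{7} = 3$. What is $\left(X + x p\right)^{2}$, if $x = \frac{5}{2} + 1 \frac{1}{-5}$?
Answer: $\frac{5329}{100} \approx 53.29$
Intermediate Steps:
$p = -21$ ($p = \left(-7\right) 3 = -21$)
$x = \frac{23}{10}$ ($x = 5 \cdot \frac{1}{2} + 1 \left(- \frac{1}{5}\right) = \frac{5}{2} - \frac{1}{5} = \frac{23}{10} \approx 2.3$)
$\left(X + x p\right)^{2} = \left(41 + \frac{23}{10} \left(-21\right)\right)^{2} = \left(41 - \frac{483}{10}\right)^{2} = \left(- \frac{73}{10}\right)^{2} = \frac{5329}{100}$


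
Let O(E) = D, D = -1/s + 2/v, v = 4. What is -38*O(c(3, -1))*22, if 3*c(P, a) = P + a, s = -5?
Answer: -2926/5 ≈ -585.20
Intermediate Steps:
c(P, a) = P/3 + a/3 (c(P, a) = (P + a)/3 = P/3 + a/3)
D = 7/10 (D = -1/(-5) + 2/4 = -1*(-⅕) + 2*(¼) = ⅕ + ½ = 7/10 ≈ 0.70000)
O(E) = 7/10
-38*O(c(3, -1))*22 = -38*7/10*22 = -133/5*22 = -2926/5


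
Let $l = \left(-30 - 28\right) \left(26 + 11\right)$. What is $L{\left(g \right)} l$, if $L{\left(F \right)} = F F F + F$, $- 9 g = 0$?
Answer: $0$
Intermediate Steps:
$g = 0$ ($g = \left(- \frac{1}{9}\right) 0 = 0$)
$l = -2146$ ($l = \left(-58\right) 37 = -2146$)
$L{\left(F \right)} = F + F^{3}$ ($L{\left(F \right)} = F^{2} F + F = F^{3} + F = F + F^{3}$)
$L{\left(g \right)} l = \left(0 + 0^{3}\right) \left(-2146\right) = \left(0 + 0\right) \left(-2146\right) = 0 \left(-2146\right) = 0$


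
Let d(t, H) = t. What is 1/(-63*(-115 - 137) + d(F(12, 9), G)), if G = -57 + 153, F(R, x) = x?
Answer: 1/15885 ≈ 6.2953e-5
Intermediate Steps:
G = 96
1/(-63*(-115 - 137) + d(F(12, 9), G)) = 1/(-63*(-115 - 137) + 9) = 1/(-63*(-252) + 9) = 1/(15876 + 9) = 1/15885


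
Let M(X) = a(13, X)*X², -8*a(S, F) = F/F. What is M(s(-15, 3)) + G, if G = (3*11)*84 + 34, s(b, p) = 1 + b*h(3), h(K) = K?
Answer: 2564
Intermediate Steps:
a(S, F) = -⅛ (a(S, F) = -F/(8*F) = -⅛*1 = -⅛)
s(b, p) = 1 + 3*b (s(b, p) = 1 + b*3 = 1 + 3*b)
M(X) = -X²/8
G = 2806 (G = 33*84 + 34 = 2772 + 34 = 2806)
M(s(-15, 3)) + G = -(1 + 3*(-15))²/8 + 2806 = -(1 - 45)²/8 + 2806 = -⅛*(-44)² + 2806 = -⅛*1936 + 2806 = -242 + 2806 = 2564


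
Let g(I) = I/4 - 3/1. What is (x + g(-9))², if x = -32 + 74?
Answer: 21609/16 ≈ 1350.6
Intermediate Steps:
g(I) = -3 + I/4 (g(I) = I*(¼) - 3*1 = I/4 - 3 = -3 + I/4)
x = 42
(x + g(-9))² = (42 + (-3 + (¼)*(-9)))² = (42 + (-3 - 9/4))² = (42 - 21/4)² = (147/4)² = 21609/16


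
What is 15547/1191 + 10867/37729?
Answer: 599515360/44935239 ≈ 13.342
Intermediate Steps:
15547/1191 + 10867/37729 = 599515360/44935239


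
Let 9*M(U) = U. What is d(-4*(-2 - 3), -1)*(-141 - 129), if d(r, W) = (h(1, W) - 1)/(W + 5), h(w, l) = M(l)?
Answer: 75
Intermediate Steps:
M(U) = U/9
h(w, l) = l/9
d(r, W) = (-1 + W/9)/(5 + W) (d(r, W) = (W/9 - 1)/(W + 5) = (-1 + W/9)/(5 + W))
d(-4*(-2 - 3), -1)*(-141 - 129) = ((-9 - 1)/(9*(5 - 1)))*(-141 - 129) = ((⅑)*(-10)/4)*(-270) = ((⅑)*(¼)*(-10))*(-270) = -5/18*(-270) = 75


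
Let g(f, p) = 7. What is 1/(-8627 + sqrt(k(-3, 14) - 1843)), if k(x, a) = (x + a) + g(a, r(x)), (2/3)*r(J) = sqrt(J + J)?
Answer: -8627/74426954 - 5*I*sqrt(73)/74426954 ≈ -0.00011591 - 5.7399e-7*I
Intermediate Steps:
r(J) = 3*sqrt(2)*sqrt(J)/2 (r(J) = 3*sqrt(J + J)/2 = 3*sqrt(2*J)/2 = 3*(sqrt(2)*sqrt(J))/2 = 3*sqrt(2)*sqrt(J)/2)
k(x, a) = 7 + a + x (k(x, a) = (x + a) + 7 = (a + x) + 7 = 7 + a + x)
1/(-8627 + sqrt(k(-3, 14) - 1843)) = 1/(-8627 + sqrt((7 + 14 - 3) - 1843)) = 1/(-8627 + sqrt(18 - 1843)) = 1/(-8627 + sqrt(-1825)) = 1/(-8627 + 5*I*sqrt(73))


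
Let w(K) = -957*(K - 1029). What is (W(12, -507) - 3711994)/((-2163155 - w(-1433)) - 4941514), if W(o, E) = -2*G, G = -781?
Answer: 337312/860073 ≈ 0.39219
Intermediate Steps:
w(K) = 984753 - 957*K (w(K) = -957*(-1029 + K) = 984753 - 957*K)
W(o, E) = 1562 (W(o, E) = -2*(-781) = 1562)
(W(12, -507) - 3711994)/((-2163155 - w(-1433)) - 4941514) = (1562 - 3711994)/((-2163155 - (984753 - 957*(-1433))) - 4941514) = -3710432/((-2163155 - (984753 + 1371381)) - 4941514) = -3710432/((-2163155 - 1*2356134) - 4941514) = -3710432/((-2163155 - 2356134) - 4941514) = -3710432/(-4519289 - 4941514) = -3710432/(-9460803) = -3710432*(-1/9460803) = 337312/860073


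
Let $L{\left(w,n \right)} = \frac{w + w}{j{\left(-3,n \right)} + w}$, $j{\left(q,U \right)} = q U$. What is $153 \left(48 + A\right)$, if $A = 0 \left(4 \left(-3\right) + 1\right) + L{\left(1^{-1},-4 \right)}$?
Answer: $\frac{95778}{13} \approx 7367.5$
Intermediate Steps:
$j{\left(q,U \right)} = U q$
$L{\left(w,n \right)} = \frac{2 w}{w - 3 n}$ ($L{\left(w,n \right)} = \frac{w + w}{n \left(-3\right) + w} = \frac{2 w}{- 3 n + w} = \frac{2 w}{w - 3 n}$)
$A = \frac{2}{13}$ ($A = 0 \left(4 \left(-3\right) + 1\right) + \frac{2}{1 \left(1^{-1} - -12\right)} = 0 \left(-12 + 1\right) + 2 \cdot 1 \frac{1}{1 + 12} = 0 \left(-11\right) + 2 \cdot 1 \cdot \frac{1}{13} = 0 + 2 \cdot 1 \cdot \frac{1}{13} = 0 + \frac{2}{13} = \frac{2}{13} \approx 0.15385$)
$153 \left(48 + A\right) = 153 \left(48 + \frac{2}{13}\right) = 153 \cdot \frac{626}{13} = \frac{95778}{13}$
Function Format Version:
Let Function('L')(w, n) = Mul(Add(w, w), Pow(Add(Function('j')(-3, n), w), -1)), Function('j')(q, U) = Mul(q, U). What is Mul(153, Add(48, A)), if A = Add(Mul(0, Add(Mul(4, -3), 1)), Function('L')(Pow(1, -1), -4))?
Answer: Rational(95778, 13) ≈ 7367.5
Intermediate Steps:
Function('j')(q, U) = Mul(U, q)
Function('L')(w, n) = Mul(2, w, Pow(Add(w, Mul(-3, n)), -1)) (Function('L')(w, n) = Mul(Add(w, w), Pow(Add(Mul(n, -3), w), -1)) = Mul(Mul(2, w), Pow(Add(Mul(-3, n), w), -1)) = Mul(Mul(2, w), Pow(Add(w, Mul(-3, n)), -1)) = Mul(2, w, Pow(Add(w, Mul(-3, n)), -1)))
A = Rational(2, 13) (A = Add(Mul(0, Add(Mul(4, -3), 1)), Mul(2, Pow(1, -1), Pow(Add(Pow(1, -1), Mul(-3, -4)), -1))) = Add(Mul(0, Add(-12, 1)), Mul(2, 1, Pow(Add(1, 12), -1))) = Add(Mul(0, -11), Mul(2, 1, Pow(13, -1))) = Add(0, Mul(2, 1, Rational(1, 13))) = Add(0, Rational(2, 13)) = Rational(2, 13) ≈ 0.15385)
Mul(153, Add(48, A)) = Mul(153, Add(48, Rational(2, 13))) = Mul(153, Rational(626, 13)) = Rational(95778, 13)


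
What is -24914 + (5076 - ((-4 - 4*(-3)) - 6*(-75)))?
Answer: -20296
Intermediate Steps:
-24914 + (5076 - ((-4 - 4*(-3)) - 6*(-75))) = -24914 + (5076 - ((-4 + 12) + 450)) = -24914 + (5076 - (8 + 450)) = -24914 + (5076 - 1*458) = -24914 + (5076 - 458) = -24914 + 4618 = -20296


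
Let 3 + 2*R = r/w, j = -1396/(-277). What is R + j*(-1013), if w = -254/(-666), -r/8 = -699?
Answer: 156512543/70358 ≈ 2224.5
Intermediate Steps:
r = 5592 (r = -8*(-699) = 5592)
w = 127/333 (w = -254*(-1/666) = 127/333 ≈ 0.38138)
j = 1396/277 (j = -1396*(-1/277) = 1396/277 ≈ 5.0397)
R = 1861755/254 (R = -3/2 + (5592/(127/333))/2 = -3/2 + (5592*(333/127))/2 = -3/2 + (1/2)*(1862136/127) = -3/2 + 931068/127 = 1861755/254 ≈ 7329.7)
R + j*(-1013) = 1861755/254 + (1396/277)*(-1013) = 1861755/254 - 1414148/277 = 156512543/70358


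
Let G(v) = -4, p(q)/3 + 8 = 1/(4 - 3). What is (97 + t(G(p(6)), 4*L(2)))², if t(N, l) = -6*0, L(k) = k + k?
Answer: 9409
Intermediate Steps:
L(k) = 2*k
p(q) = -21 (p(q) = -24 + 3/(4 - 3) = -24 + 3/1 = -24 + 3*1 = -24 + 3 = -21)
t(N, l) = 0
(97 + t(G(p(6)), 4*L(2)))² = (97 + 0)² = 97² = 9409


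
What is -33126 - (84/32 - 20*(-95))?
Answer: -280229/8 ≈ -35029.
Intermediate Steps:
-33126 - (84/32 - 20*(-95)) = -33126 - (84*(1/32) + 1900) = -33126 - (21/8 + 1900) = -33126 - 1*15221/8 = -33126 - 15221/8 = -280229/8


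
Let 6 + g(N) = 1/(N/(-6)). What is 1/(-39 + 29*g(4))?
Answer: -2/513 ≈ -0.0038986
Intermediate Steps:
g(N) = -6 - 6/N (g(N) = -6 + 1/(N/(-6)) = -6 + 1/(N*(-⅙)) = -6 + 1/(-N/6) = -6 - 6/N)
1/(-39 + 29*g(4)) = 1/(-39 + 29*(-6 - 6/4)) = 1/(-39 + 29*(-6 - 6*¼)) = 1/(-39 + 29*(-6 - 3/2)) = 1/(-39 + 29*(-15/2)) = 1/(-39 - 435/2) = 1/(-513/2) = -2/513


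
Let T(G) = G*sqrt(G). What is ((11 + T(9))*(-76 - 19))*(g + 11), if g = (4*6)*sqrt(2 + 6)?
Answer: -39710 - 173280*sqrt(2) ≈ -2.8477e+5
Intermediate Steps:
T(G) = G**(3/2)
g = 48*sqrt(2) (g = 24*sqrt(8) = 24*(2*sqrt(2)) = 48*sqrt(2) ≈ 67.882)
((11 + T(9))*(-76 - 19))*(g + 11) = ((11 + 9**(3/2))*(-76 - 19))*(48*sqrt(2) + 11) = ((11 + 27)*(-95))*(11 + 48*sqrt(2)) = (38*(-95))*(11 + 48*sqrt(2)) = -3610*(11 + 48*sqrt(2)) = -39710 - 173280*sqrt(2)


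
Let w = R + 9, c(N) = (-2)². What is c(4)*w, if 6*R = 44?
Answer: 196/3 ≈ 65.333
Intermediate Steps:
R = 22/3 (R = (⅙)*44 = 22/3 ≈ 7.3333)
c(N) = 4
w = 49/3 (w = 22/3 + 9 = 49/3 ≈ 16.333)
c(4)*w = 4*(49/3) = 196/3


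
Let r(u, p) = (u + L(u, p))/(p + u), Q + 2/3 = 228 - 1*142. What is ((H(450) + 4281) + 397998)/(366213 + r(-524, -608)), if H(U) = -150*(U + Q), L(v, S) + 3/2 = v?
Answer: 728960456/829108331 ≈ 0.87921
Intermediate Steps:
Q = 256/3 (Q = -2/3 + (228 - 1*142) = -2/3 + (228 - 142) = -2/3 + 86 = 256/3 ≈ 85.333)
L(v, S) = -3/2 + v
r(u, p) = (-3/2 + 2*u)/(p + u) (r(u, p) = (u + (-3/2 + u))/(p + u) = (-3/2 + 2*u)/(p + u))
H(U) = -12800 - 150*U (H(U) = -150*(U + 256/3) = -150*(256/3 + U) = -12800 - 150*U)
((H(450) + 4281) + 397998)/(366213 + r(-524, -608)) = (((-12800 - 150*450) + 4281) + 397998)/(366213 + (-3/2 + 2*(-524))/(-608 - 524)) = (((-12800 - 67500) + 4281) + 397998)/(366213 + (-3/2 - 1048)/(-1132)) = ((-80300 + 4281) + 397998)/(366213 - 1/1132*(-2099/2)) = (-76019 + 397998)/(366213 + 2099/2264) = 321979/(829108331/2264) = 321979*(2264/829108331) = 728960456/829108331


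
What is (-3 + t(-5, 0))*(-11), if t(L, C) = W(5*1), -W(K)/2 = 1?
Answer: 55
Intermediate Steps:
W(K) = -2 (W(K) = -2*1 = -2)
t(L, C) = -2
(-3 + t(-5, 0))*(-11) = (-3 - 2)*(-11) = -5*(-11) = 55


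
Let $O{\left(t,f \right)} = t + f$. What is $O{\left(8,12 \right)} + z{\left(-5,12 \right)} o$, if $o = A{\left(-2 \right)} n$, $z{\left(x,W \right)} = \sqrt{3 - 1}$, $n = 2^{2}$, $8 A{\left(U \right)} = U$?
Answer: $20 - \sqrt{2} \approx 18.586$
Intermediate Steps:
$A{\left(U \right)} = \frac{U}{8}$
$n = 4$
$z{\left(x,W \right)} = \sqrt{2}$
$o = -1$ ($o = \frac{1}{8} \left(-2\right) 4 = \left(- \frac{1}{4}\right) 4 = -1$)
$O{\left(t,f \right)} = f + t$
$O{\left(8,12 \right)} + z{\left(-5,12 \right)} o = \left(12 + 8\right) + \sqrt{2} \left(-1\right) = 20 - \sqrt{2}$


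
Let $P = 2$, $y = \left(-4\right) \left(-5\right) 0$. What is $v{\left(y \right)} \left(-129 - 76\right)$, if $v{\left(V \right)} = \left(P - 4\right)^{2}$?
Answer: $-820$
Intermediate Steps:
$y = 0$ ($y = 20 \cdot 0 = 0$)
$v{\left(V \right)} = 4$ ($v{\left(V \right)} = \left(2 - 4\right)^{2} = \left(-2\right)^{2} = 4$)
$v{\left(y \right)} \left(-129 - 76\right) = 4 \left(-129 - 76\right) = 4 \left(-205\right) = -820$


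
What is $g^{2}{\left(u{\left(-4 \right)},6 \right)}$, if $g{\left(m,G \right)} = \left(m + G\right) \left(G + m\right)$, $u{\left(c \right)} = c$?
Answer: $16$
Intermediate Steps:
$g{\left(m,G \right)} = \left(G + m\right)^{2}$ ($g{\left(m,G \right)} = \left(G + m\right) \left(G + m\right) = \left(G + m\right)^{2}$)
$g^{2}{\left(u{\left(-4 \right)},6 \right)} = \left(\left(6 - 4\right)^{2}\right)^{2} = \left(2^{2}\right)^{2} = 4^{2} = 16$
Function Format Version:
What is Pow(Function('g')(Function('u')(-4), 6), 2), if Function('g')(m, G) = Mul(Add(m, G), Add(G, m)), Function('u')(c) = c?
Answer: 16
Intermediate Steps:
Function('g')(m, G) = Pow(Add(G, m), 2) (Function('g')(m, G) = Mul(Add(G, m), Add(G, m)) = Pow(Add(G, m), 2))
Pow(Function('g')(Function('u')(-4), 6), 2) = Pow(Pow(Add(6, -4), 2), 2) = Pow(Pow(2, 2), 2) = Pow(4, 2) = 16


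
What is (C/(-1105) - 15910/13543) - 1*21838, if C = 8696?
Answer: -326941348048/14965015 ≈ -21847.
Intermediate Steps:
(C/(-1105) - 15910/13543) - 1*21838 = (8696/(-1105) - 15910/13543) - 1*21838 = (8696*(-1/1105) - 15910*1/13543) - 21838 = (-8696/1105 - 15910/13543) - 21838 = -135350478/14965015 - 21838 = -326941348048/14965015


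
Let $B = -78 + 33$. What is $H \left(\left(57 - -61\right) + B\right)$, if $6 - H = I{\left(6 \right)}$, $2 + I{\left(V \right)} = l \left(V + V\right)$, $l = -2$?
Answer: $2336$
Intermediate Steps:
$I{\left(V \right)} = -2 - 4 V$ ($I{\left(V \right)} = -2 - 2 \left(V + V\right) = -2 - 2 \cdot 2 V = -2 - 4 V$)
$B = -45$
$H = 32$ ($H = 6 - \left(-2 - 24\right) = 6 - -26 = 6 + 26 = 32$)
$H \left(\left(57 - -61\right) + B\right) = 32 \left(\left(57 - -61\right) - 45\right) = 32 \left(\left(57 + 61\right) - 45\right) = 32 \left(118 - 45\right) = 32 \cdot 73 = 2336$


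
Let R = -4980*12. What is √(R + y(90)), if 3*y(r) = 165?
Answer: I*√59705 ≈ 244.35*I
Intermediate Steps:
y(r) = 55 (y(r) = (⅓)*165 = 55)
R = -59760
√(R + y(90)) = √(-59760 + 55) = √(-59705) = I*√59705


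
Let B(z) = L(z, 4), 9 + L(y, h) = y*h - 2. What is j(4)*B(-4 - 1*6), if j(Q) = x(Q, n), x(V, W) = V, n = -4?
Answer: -204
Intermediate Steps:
j(Q) = Q
L(y, h) = -11 + h*y (L(y, h) = -9 + (y*h - 2) = -9 + (h*y - 2) = -9 + (-2 + h*y) = -11 + h*y)
B(z) = -11 + 4*z
j(4)*B(-4 - 1*6) = 4*(-11 + 4*(-4 - 1*6)) = 4*(-11 + 4*(-4 - 6)) = 4*(-11 + 4*(-10)) = 4*(-11 - 40) = 4*(-51) = -204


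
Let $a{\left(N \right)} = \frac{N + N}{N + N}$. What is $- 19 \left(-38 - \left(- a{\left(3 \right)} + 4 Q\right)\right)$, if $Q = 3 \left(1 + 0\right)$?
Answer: $931$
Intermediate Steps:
$Q = 3$ ($Q = 3 \cdot 1 = 3$)
$a{\left(N \right)} = 1$ ($a{\left(N \right)} = \frac{2 N}{2 N} = 2 N \frac{1}{2 N} = 1$)
$- 19 \left(-38 - \left(- a{\left(3 \right)} + 4 Q\right)\right) = - 19 \left(-38 + \left(\left(-4\right) 3 + 1\right)\right) = - 19 \left(-38 + \left(-12 + 1\right)\right) = - 19 \left(-38 - 11\right) = \left(-19\right) \left(-49\right) = 931$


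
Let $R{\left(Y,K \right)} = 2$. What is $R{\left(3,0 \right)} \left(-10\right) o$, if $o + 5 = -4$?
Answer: $180$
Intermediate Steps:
$o = -9$ ($o = -5 - 4 = -9$)
$R{\left(3,0 \right)} \left(-10\right) o = 2 \left(-10\right) \left(-9\right) = \left(-20\right) \left(-9\right) = 180$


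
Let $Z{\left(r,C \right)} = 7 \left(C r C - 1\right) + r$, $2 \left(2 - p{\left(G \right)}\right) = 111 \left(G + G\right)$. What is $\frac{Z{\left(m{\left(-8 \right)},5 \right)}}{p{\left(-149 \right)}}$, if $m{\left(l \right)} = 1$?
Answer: $\frac{169}{16541} \approx 0.010217$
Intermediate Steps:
$p{\left(G \right)} = 2 - 111 G$ ($p{\left(G \right)} = 2 - \frac{111 \left(G + G\right)}{2} = 2 - \frac{111 \cdot 2 G}{2} = 2 - \frac{222 G}{2} = 2 - 111 G$)
$Z{\left(r,C \right)} = -7 + r + 7 r C^{2}$ ($Z{\left(r,C \right)} = 7 \left(r C^{2} - 1\right) + r = 7 \left(-1 + r C^{2}\right) + r = \left(-7 + 7 r C^{2}\right) + r = -7 + r + 7 r C^{2}$)
$\frac{Z{\left(m{\left(-8 \right)},5 \right)}}{p{\left(-149 \right)}} = \frac{-7 + 1 + 7 \cdot 1 \cdot 5^{2}}{2 - -16539} = \frac{-7 + 1 + 7 \cdot 1 \cdot 25}{2 + 16539} = \frac{-7 + 1 + 175}{16541} = 169 \cdot \frac{1}{16541} = \frac{169}{16541}$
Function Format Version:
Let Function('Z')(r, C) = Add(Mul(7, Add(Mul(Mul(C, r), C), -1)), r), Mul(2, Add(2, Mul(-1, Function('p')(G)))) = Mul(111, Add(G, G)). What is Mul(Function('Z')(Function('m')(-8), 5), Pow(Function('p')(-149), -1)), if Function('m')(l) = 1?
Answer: Rational(169, 16541) ≈ 0.010217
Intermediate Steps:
Function('p')(G) = Add(2, Mul(-111, G)) (Function('p')(G) = Add(2, Mul(Rational(-1, 2), Mul(111, Add(G, G)))) = Add(2, Mul(Rational(-1, 2), Mul(111, Mul(2, G)))) = Add(2, Mul(Rational(-1, 2), Mul(222, G))) = Add(2, Mul(-111, G)))
Function('Z')(r, C) = Add(-7, r, Mul(7, r, Pow(C, 2))) (Function('Z')(r, C) = Add(Mul(7, Add(Mul(r, Pow(C, 2)), -1)), r) = Add(Mul(7, Add(-1, Mul(r, Pow(C, 2)))), r) = Add(Add(-7, Mul(7, r, Pow(C, 2))), r) = Add(-7, r, Mul(7, r, Pow(C, 2))))
Mul(Function('Z')(Function('m')(-8), 5), Pow(Function('p')(-149), -1)) = Mul(Add(-7, 1, Mul(7, 1, Pow(5, 2))), Pow(Add(2, Mul(-111, -149)), -1)) = Mul(Add(-7, 1, Mul(7, 1, 25)), Pow(Add(2, 16539), -1)) = Mul(Add(-7, 1, 175), Pow(16541, -1)) = Mul(169, Rational(1, 16541)) = Rational(169, 16541)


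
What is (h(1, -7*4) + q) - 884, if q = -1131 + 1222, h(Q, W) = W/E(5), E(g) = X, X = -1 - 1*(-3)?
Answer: -807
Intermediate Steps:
X = 2 (X = -1 + 3 = 2)
E(g) = 2
h(Q, W) = W/2
q = 91
(h(1, -7*4) + q) - 884 = ((-7*4)/2 + 91) - 884 = ((½)*(-28) + 91) - 884 = (-14 + 91) - 884 = 77 - 884 = -807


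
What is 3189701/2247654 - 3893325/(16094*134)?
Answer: -935975545877/2423640812892 ≈ -0.38619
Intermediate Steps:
3189701/2247654 - 3893325/(16094*134) = 3189701*(1/2247654) - 3893325/2156596 = 3189701/2247654 - 3893325*1/2156596 = 3189701/2247654 - 3893325/2156596 = -935975545877/2423640812892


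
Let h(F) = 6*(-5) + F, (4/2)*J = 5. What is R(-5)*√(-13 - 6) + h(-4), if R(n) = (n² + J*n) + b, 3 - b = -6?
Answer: -34 + 43*I*√19/2 ≈ -34.0 + 93.716*I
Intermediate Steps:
b = 9 (b = 3 - 1*(-6) = 3 + 6 = 9)
J = 5/2 (J = (½)*5 = 5/2 ≈ 2.5000)
R(n) = 9 + n² + 5*n/2 (R(n) = (n² + 5*n/2) + 9 = 9 + n² + 5*n/2)
h(F) = -30 + F
R(-5)*√(-13 - 6) + h(-4) = (9 + (-5)² + (5/2)*(-5))*√(-13 - 6) + (-30 - 4) = (9 + 25 - 25/2)*√(-19) - 34 = 43*(I*√19)/2 - 34 = 43*I*√19/2 - 34 = -34 + 43*I*√19/2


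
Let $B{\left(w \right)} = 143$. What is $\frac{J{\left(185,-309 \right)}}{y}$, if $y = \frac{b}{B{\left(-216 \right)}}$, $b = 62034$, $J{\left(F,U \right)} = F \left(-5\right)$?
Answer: $- \frac{132275}{62034} \approx -2.1323$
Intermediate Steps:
$J{\left(F,U \right)} = - 5 F$
$y = \frac{62034}{143} \approx 433.8$
$\frac{J{\left(185,-309 \right)}}{y} = \frac{\left(-5\right) 185}{\frac{62034}{143}} = \left(-925\right) \frac{143}{62034} = - \frac{132275}{62034}$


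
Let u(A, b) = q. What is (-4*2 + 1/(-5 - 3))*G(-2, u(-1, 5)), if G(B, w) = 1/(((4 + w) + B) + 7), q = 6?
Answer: -13/24 ≈ -0.54167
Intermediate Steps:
u(A, b) = 6
G(B, w) = 1/(11 + B + w) (G(B, w) = 1/((4 + B + w) + 7) = 1/(11 + B + w))
(-4*2 + 1/(-5 - 3))*G(-2, u(-1, 5)) = (-4*2 + 1/(-5 - 3))/(11 - 2 + 6) = (-8 + 1/(-8))/15 = (-8 - ⅛)*(1/15) = -65/8*1/15 = -13/24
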